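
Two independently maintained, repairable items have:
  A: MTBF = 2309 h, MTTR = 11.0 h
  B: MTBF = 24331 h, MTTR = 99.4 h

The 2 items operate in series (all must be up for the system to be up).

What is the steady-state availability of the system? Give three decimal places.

0.991

A(A) = MTBF/(MTBF+MTTR) = 2309/(2309+11.0) = 0.995259
A(B) = MTBF/(MTBF+MTTR) = 24331/(24331+99.4) = 0.995931
Series availability: 0.995259 × 0.995931 = 0.991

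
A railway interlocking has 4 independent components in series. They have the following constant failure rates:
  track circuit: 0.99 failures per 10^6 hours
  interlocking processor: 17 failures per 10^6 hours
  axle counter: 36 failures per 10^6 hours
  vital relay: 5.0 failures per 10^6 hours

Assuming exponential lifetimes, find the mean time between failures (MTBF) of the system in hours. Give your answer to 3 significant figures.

Series of exponential components: λ_sys = Σ λ_i
λ_sys = 0.00000099 + 0.000017 + 0.000036 + 0.0000050 = 5.8990e-05 /h
MTBF = 1 / λ_sys = 17000 h

17000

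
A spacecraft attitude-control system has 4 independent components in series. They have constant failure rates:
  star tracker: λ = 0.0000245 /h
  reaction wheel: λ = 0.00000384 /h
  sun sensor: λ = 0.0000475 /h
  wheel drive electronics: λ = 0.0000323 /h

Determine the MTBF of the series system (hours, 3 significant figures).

9250

Series of exponential components: λ_sys = Σ λ_i
λ_sys = 0.0000245 + 0.00000384 + 0.0000475 + 0.0000323 = 1.0814e-04 /h
MTBF = 1 / λ_sys = 9250 h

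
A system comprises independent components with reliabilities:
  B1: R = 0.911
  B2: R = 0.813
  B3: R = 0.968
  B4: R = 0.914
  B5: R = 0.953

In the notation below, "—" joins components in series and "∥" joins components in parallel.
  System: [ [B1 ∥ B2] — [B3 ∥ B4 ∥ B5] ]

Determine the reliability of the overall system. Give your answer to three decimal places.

Parallel (B1 and B2): 1 − (1 − 0.91100)(1 − 0.81300) = 0.98336
Parallel (B3, B4, and B5): 1 − (1 − 0.96800)(1 − 0.91400)(1 − 0.95300) = 0.99987
Series ([0.98336] and [0.99987]): 0.98336 × 0.99987 = 0.983

0.983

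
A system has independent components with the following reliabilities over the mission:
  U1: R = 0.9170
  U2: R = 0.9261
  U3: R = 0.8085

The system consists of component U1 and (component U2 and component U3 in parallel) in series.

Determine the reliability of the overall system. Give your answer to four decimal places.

Parallel (U2 and U3): 1 − (1 − 0.926100)(1 − 0.808500) = 0.985848
Series (U1 and [0.985848]): 0.917000 × 0.985848 = 0.9040

0.9040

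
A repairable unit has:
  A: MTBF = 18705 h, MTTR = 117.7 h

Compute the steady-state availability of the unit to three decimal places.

0.994

A(A) = MTBF/(MTBF+MTTR) = 18705/(18705+117.7) = 0.994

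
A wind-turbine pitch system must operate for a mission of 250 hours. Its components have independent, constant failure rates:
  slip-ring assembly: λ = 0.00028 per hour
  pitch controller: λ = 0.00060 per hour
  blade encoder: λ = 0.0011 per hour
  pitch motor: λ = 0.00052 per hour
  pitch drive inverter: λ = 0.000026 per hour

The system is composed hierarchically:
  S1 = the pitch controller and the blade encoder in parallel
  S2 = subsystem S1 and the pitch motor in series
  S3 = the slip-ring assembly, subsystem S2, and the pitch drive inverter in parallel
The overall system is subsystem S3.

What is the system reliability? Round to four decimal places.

R(slip-ring assembly) = exp(−0.00028 × 250) = 0.932394
R(pitch controller) = exp(−0.00060 × 250) = 0.860708
R(blade encoder) = exp(−0.0011 × 250) = 0.759572
R(pitch motor) = exp(−0.00052 × 250) = 0.878095
R(pitch drive inverter) = exp(−0.000026 × 250) = 0.993521
Parallel (pitch controller and blade encoder): 1 − (1 − 0.860708)(1 − 0.759572) = 0.966510
Series ([0.966510] and pitch motor): 0.966510 × 0.878095 = 0.848688
Parallel (slip-ring assembly, [0.848688], and pitch drive inverter): 1 − (1 − 0.932394)(1 − 0.848688)(1 − 0.993521) = 0.9999

0.9999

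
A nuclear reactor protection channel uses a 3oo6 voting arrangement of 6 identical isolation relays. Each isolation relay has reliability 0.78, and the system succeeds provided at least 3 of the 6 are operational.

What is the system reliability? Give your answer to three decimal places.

R = Σ_{i=3}^{6} C(6,i) p^i (1−p)^{6−i} with p = 0.78
C(6,3)·0.78^3·0.22^3 = 0.10106
C(6,4)·0.78^4·0.22^2 = 0.26873
C(6,5)·0.78^5·0.22^1 = 0.38111
C(6,6)·0.78^6·0.22^0 = 0.22520
Sum = 0.976

0.976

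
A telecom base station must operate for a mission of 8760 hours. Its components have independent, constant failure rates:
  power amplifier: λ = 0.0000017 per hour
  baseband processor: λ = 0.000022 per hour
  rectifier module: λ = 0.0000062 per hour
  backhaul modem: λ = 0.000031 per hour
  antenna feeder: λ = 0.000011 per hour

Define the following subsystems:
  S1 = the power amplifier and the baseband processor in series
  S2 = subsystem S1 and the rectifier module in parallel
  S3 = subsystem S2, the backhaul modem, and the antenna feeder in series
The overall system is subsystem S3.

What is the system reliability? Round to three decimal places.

R(power amplifier) = exp(−0.0000017 × 8760) = 0.98522
R(baseband processor) = exp(−0.000022 × 8760) = 0.82471
R(rectifier module) = exp(−0.0000062 × 8760) = 0.94714
R(backhaul modem) = exp(−0.000031 × 8760) = 0.76219
R(antenna feeder) = exp(−0.000011 × 8760) = 0.90814
Series (power amplifier and baseband processor): 0.98522 × 0.82471 = 0.81252
Parallel ([0.81252] and rectifier module): 1 − (1 − 0.81252)(1 − 0.94714) = 0.99009
Series ([0.99009], backhaul modem, and antenna feeder): 0.99009 × 0.76219 × 0.90814 = 0.685

0.685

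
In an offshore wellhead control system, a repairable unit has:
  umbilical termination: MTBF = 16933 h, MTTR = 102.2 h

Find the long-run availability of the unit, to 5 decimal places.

A(umbilical termination) = MTBF/(MTBF+MTTR) = 16933/(16933+102.2) = 0.99400

0.99400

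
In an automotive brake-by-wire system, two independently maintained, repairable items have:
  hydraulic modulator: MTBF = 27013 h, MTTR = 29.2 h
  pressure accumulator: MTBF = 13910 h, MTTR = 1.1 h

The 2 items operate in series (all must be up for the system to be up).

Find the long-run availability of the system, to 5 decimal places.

0.99884

A(hydraulic modulator) = MTBF/(MTBF+MTTR) = 27013/(27013+29.2) = 0.998920
A(pressure accumulator) = MTBF/(MTBF+MTTR) = 13910/(13910+1.1) = 0.999921
Series availability: 0.998920 × 0.999921 = 0.99884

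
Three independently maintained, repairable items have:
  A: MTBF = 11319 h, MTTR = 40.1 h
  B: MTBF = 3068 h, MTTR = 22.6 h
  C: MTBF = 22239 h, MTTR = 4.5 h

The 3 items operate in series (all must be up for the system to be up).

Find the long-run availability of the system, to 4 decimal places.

A(A) = MTBF/(MTBF+MTTR) = 11319/(11319+40.1) = 0.996470
A(B) = MTBF/(MTBF+MTTR) = 3068/(3068+22.6) = 0.992688
A(C) = MTBF/(MTBF+MTTR) = 22239/(22239+4.5) = 0.999798
Series availability: 0.996470 × 0.992688 × 0.999798 = 0.9890

0.9890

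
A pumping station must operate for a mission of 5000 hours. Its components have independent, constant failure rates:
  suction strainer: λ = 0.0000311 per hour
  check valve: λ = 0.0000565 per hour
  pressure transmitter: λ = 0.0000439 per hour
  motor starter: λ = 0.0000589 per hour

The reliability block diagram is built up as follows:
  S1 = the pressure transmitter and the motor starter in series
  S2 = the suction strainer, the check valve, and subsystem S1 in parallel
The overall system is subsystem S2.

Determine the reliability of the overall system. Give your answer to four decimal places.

0.9858

R(suction strainer) = exp(−0.0000311 × 5000) = 0.855987
R(check valve) = exp(−0.0000565 × 5000) = 0.753897
R(pressure transmitter) = exp(−0.0000439 × 5000) = 0.802920
R(motor starter) = exp(−0.0000589 × 5000) = 0.744904
Series (pressure transmitter and motor starter): 0.802920 × 0.744904 = 0.598098
Parallel (suction strainer, check valve, and [0.598098]): 1 − (1 − 0.855987)(1 − 0.753897)(1 − 0.598098) = 0.9858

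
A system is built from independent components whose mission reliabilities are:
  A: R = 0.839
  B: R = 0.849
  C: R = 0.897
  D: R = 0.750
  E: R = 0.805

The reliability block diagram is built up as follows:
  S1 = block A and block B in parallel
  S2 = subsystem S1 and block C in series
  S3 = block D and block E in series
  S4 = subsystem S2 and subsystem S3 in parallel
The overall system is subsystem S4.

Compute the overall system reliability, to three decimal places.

0.951

Parallel (A and B): 1 − (1 − 0.83900)(1 − 0.84900) = 0.97569
Series ([0.97569] and C): 0.97569 × 0.89700 = 0.87519
Series (D and E): 0.75000 × 0.80500 = 0.60375
Parallel ([0.87519] and [0.60375]): 1 − (1 − 0.87519)(1 − 0.60375) = 0.951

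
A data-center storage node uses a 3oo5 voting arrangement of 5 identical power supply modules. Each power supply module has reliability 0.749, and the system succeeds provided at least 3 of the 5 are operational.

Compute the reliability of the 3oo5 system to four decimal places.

0.8954

R = Σ_{i=3}^{5} C(5,i) p^i (1−p)^{5−i} with p = 0.749
C(5,3)·0.749^3·0.251^2 = 0.264724
C(5,4)·0.749^4·0.251^1 = 0.394976
C(5,5)·0.749^5·0.251^0 = 0.235727
Sum = 0.8954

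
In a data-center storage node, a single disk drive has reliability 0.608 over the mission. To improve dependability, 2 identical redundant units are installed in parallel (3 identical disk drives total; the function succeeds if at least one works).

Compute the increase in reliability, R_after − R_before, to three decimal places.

R_before = 0.608
R_after = 1 − (1 − 0.608)^3 = 0.940
ΔR = 0.940 − 0.608 = 0.332

0.332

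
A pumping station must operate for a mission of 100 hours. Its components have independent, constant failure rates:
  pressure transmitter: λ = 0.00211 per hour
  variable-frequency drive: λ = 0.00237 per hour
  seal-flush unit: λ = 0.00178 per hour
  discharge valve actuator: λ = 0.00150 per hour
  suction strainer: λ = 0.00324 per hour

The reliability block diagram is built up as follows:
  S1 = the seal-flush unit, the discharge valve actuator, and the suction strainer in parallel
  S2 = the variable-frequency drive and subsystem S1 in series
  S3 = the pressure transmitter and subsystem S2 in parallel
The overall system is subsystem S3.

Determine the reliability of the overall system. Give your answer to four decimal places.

0.9589

R(pressure transmitter) = exp(−0.00211 × 100) = 0.809774
R(variable-frequency drive) = exp(−0.00237 × 100) = 0.788991
R(seal-flush unit) = exp(−0.00178 × 100) = 0.836942
R(discharge valve actuator) = exp(−0.00150 × 100) = 0.860708
R(suction strainer) = exp(−0.00324 × 100) = 0.723250
Parallel (seal-flush unit, discharge valve actuator, and suction strainer): 1 − (1 − 0.836942)(1 − 0.860708)(1 − 0.723250) = 0.993714
Series (variable-frequency drive and [0.993714]): 0.788991 × 0.993714 = 0.784031
Parallel (pressure transmitter and [0.784031]): 1 − (1 − 0.809774)(1 − 0.784031) = 0.9589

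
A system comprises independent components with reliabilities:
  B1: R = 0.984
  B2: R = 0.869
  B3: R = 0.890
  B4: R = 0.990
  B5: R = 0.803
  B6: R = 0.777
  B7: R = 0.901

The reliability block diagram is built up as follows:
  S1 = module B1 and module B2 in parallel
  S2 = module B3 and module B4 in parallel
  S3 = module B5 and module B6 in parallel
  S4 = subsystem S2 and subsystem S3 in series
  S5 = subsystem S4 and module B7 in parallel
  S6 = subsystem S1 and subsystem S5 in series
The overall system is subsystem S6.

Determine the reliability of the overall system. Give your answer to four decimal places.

0.9935

Parallel (B1 and B2): 1 − (1 − 0.984000)(1 − 0.869000) = 0.997904
Parallel (B3 and B4): 1 − (1 − 0.890000)(1 − 0.990000) = 0.998900
Parallel (B5 and B6): 1 − (1 − 0.803000)(1 − 0.777000) = 0.956069
Series ([0.998900] and [0.956069]): 0.998900 × 0.956069 = 0.955017
Parallel ([0.955017] and B7): 1 − (1 − 0.955017)(1 − 0.901000) = 0.995547
Series ([0.997904] and [0.995547]): 0.997904 × 0.995547 = 0.9935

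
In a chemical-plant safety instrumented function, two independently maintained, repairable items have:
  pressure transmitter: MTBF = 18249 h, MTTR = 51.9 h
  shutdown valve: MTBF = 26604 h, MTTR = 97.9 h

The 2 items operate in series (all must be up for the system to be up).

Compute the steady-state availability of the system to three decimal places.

A(pressure transmitter) = MTBF/(MTBF+MTTR) = 18249/(18249+51.9) = 0.997164
A(shutdown valve) = MTBF/(MTBF+MTTR) = 26604/(26604+97.9) = 0.996334
Series availability: 0.997164 × 0.996334 = 0.994

0.994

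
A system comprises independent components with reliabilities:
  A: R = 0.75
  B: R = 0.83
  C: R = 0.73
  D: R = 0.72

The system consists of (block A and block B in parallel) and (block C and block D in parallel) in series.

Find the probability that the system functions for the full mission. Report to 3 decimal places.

Parallel (A and B): 1 − (1 − 0.75000)(1 − 0.83000) = 0.95750
Parallel (C and D): 1 − (1 − 0.73000)(1 − 0.72000) = 0.92440
Series ([0.95750] and [0.92440]): 0.95750 × 0.92440 = 0.885

0.885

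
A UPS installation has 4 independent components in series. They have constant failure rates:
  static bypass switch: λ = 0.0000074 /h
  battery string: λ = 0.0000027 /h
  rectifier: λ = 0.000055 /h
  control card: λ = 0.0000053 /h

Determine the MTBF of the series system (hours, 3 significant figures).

Series of exponential components: λ_sys = Σ λ_i
λ_sys = 0.0000074 + 0.0000027 + 0.000055 + 0.0000053 = 7.0400e-05 /h
MTBF = 1 / λ_sys = 14200 h

14200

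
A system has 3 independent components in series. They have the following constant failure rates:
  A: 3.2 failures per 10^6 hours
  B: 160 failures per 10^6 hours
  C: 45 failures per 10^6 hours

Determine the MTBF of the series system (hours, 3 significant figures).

Series of exponential components: λ_sys = Σ λ_i
λ_sys = 0.0000032 + 0.00016 + 0.000045 = 2.0820e-04 /h
MTBF = 1 / λ_sys = 4800 h

4800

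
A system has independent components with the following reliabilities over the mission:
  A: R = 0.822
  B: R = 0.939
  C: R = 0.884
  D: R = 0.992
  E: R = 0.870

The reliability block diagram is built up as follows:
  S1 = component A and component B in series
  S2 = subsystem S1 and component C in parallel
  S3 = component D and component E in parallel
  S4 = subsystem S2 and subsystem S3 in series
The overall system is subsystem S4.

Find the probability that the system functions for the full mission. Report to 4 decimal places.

0.9725

Series (A and B): 0.822000 × 0.939000 = 0.771858
Parallel ([0.771858] and C): 1 − (1 − 0.771858)(1 − 0.884000) = 0.973536
Parallel (D and E): 1 − (1 − 0.992000)(1 − 0.870000) = 0.998960
Series ([0.973536] and [0.998960]): 0.973536 × 0.998960 = 0.9725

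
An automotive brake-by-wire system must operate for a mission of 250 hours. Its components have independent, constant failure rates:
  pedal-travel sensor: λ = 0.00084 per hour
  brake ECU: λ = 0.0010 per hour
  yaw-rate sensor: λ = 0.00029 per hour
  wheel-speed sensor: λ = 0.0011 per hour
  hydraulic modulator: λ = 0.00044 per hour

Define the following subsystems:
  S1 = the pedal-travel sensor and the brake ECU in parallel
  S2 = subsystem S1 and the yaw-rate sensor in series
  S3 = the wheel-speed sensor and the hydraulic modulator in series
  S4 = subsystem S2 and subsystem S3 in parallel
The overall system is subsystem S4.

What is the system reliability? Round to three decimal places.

0.965

R(pedal-travel sensor) = exp(−0.00084 × 250) = 0.81058
R(brake ECU) = exp(−0.0010 × 250) = 0.77880
R(yaw-rate sensor) = exp(−0.00029 × 250) = 0.93007
R(wheel-speed sensor) = exp(−0.0011 × 250) = 0.75957
R(hydraulic modulator) = exp(−0.00044 × 250) = 0.89583
Parallel (pedal-travel sensor and brake ECU): 1 − (1 − 0.81058)(1 − 0.77880) = 0.95810
Series ([0.95810] and yaw-rate sensor): 0.95810 × 0.93007 = 0.89110
Series (wheel-speed sensor and hydraulic modulator): 0.75957 × 0.89583 = 0.68045
Parallel ([0.89110] and [0.68045]): 1 − (1 − 0.89110)(1 − 0.68045) = 0.965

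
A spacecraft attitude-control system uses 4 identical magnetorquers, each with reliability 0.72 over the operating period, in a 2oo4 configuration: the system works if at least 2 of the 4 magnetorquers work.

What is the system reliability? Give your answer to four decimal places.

R = Σ_{i=2}^{4} C(4,i) p^i (1−p)^{4−i} with p = 0.72
C(4,2)·0.72^2·0.28^2 = 0.243855
C(4,3)·0.72^3·0.28^1 = 0.418038
C(4,4)·0.72^4·0.28^0 = 0.268739
Sum = 0.9306

0.9306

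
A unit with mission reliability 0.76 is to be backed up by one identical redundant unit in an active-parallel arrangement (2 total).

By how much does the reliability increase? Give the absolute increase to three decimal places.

R_before = 0.76
R_after = 1 − (1 − 0.76)^2 = 0.942
ΔR = 0.942 − 0.76 = 0.182

0.182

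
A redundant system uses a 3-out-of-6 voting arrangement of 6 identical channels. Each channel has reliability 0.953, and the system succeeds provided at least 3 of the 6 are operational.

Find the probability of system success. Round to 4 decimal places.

0.9999

R = Σ_{i=3}^{6} C(6,i) p^i (1−p)^{6−i} with p = 0.953
C(6,3)·0.953^3·0.047^3 = 0.001797
C(6,4)·0.953^4·0.047^2 = 0.027331
C(6,5)·0.953^5·0.047^1 = 0.221673
C(6,6)·0.953^6·0.047^0 = 0.749130
Sum = 0.9999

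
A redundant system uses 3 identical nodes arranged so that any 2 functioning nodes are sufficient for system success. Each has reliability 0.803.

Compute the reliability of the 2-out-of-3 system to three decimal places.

0.899

R = Σ_{i=2}^{3} C(3,i) p^i (1−p)^{3−i} with p = 0.803
C(3,2)·0.803^2·0.197^1 = 0.38108
C(3,3)·0.803^3·0.197^0 = 0.51778
Sum = 0.899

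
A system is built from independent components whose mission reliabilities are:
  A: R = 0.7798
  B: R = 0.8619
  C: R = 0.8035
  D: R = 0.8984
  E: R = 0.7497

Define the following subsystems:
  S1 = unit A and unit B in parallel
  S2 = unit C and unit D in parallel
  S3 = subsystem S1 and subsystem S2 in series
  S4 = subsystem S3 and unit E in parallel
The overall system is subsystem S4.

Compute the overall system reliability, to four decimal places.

Parallel (A and B): 1 − (1 − 0.779800)(1 − 0.861900) = 0.969590
Parallel (C and D): 1 − (1 − 0.803500)(1 − 0.898400) = 0.980036
Series ([0.969590] and [0.980036]): 0.969590 × 0.980036 = 0.950233
Parallel ([0.950233] and E): 1 − (1 − 0.950233)(1 − 0.749700) = 0.9875

0.9875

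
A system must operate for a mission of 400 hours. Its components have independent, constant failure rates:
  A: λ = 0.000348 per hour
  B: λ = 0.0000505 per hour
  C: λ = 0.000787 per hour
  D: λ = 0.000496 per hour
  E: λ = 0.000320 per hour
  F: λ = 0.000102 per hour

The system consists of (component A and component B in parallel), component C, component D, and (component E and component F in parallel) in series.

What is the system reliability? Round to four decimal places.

0.5942

R(A) = exp(−0.000348 × 400) = 0.870054
R(B) = exp(−0.0000505 × 400) = 0.980003
R(C) = exp(−0.000787 × 400) = 0.729935
R(D) = exp(−0.000496 × 400) = 0.820042
R(E) = exp(−0.000320 × 400) = 0.879853
R(F) = exp(−0.000102 × 400) = 0.960021
Parallel (A and B): 1 − (1 − 0.870054)(1 − 0.980003) = 0.997401
Parallel (E and F): 1 − (1 − 0.879853)(1 − 0.960021) = 0.995197
Series ([0.997401], C, D, and [0.995197]): 0.997401 × 0.729935 × 0.820042 × 0.995197 = 0.5942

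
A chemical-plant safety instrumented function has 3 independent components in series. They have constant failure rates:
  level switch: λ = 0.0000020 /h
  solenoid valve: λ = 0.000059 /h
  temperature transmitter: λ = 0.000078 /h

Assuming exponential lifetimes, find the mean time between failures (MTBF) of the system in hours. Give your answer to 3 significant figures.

Series of exponential components: λ_sys = Σ λ_i
λ_sys = 0.0000020 + 0.000059 + 0.000078 = 1.3900e-04 /h
MTBF = 1 / λ_sys = 7190 h

7190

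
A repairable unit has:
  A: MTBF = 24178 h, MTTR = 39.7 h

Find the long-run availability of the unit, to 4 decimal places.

0.9984

A(A) = MTBF/(MTBF+MTTR) = 24178/(24178+39.7) = 0.9984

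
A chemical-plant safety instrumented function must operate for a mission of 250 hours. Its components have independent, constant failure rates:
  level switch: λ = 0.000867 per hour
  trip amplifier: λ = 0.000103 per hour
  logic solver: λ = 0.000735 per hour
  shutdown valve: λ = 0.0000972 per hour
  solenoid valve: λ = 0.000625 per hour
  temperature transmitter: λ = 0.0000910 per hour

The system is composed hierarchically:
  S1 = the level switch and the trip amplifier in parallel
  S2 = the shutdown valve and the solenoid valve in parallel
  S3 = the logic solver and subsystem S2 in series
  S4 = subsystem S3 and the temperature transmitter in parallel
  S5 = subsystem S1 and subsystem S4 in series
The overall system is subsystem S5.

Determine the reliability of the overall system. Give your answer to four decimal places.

0.9912

R(level switch) = exp(−0.000867 × 250) = 0.805131
R(trip amplifier) = exp(−0.000103 × 250) = 0.974579
R(logic solver) = exp(−0.000735 × 250) = 0.832144
R(shutdown valve) = exp(−0.0000972 × 250) = 0.975993
R(solenoid valve) = exp(−0.000625 × 250) = 0.855345
R(temperature transmitter) = exp(−0.0000910 × 250) = 0.977507
Parallel (level switch and trip amplifier): 1 − (1 − 0.805131)(1 − 0.974579) = 0.995046
Parallel (shutdown valve and solenoid valve): 1 − (1 − 0.975993)(1 − 0.855345) = 0.996527
Series (logic solver and [0.996527]): 0.832144 × 0.996527 = 0.829254
Parallel ([0.829254] and temperature transmitter): 1 − (1 − 0.829254)(1 − 0.977507) = 0.996159
Series ([0.995046] and [0.996159]): 0.995046 × 0.996159 = 0.9912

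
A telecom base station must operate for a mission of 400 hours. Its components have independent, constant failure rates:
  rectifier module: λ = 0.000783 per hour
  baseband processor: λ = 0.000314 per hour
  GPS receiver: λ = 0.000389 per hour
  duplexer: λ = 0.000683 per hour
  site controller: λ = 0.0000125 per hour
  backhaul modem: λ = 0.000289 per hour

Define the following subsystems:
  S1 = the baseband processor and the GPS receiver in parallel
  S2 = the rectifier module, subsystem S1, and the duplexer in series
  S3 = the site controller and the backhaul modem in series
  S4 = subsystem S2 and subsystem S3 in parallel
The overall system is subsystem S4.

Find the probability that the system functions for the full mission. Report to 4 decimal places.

R(rectifier module) = exp(−0.000783 × 400) = 0.731104
R(baseband processor) = exp(−0.000314 × 400) = 0.881968
R(GPS receiver) = exp(−0.000389 × 400) = 0.855901
R(duplexer) = exp(−0.000683 × 400) = 0.760941
R(site controller) = exp(−0.0000125 × 400) = 0.995012
R(backhaul modem) = exp(−0.000289 × 400) = 0.890831
Parallel (baseband processor and GPS receiver): 1 − (1 − 0.881968)(1 − 0.855901) = 0.982992
Series (rectifier module, [0.982992], and duplexer): 0.731104 × 0.982992 × 0.760941 = 0.546865
Series (site controller and backhaul modem): 0.995012 × 0.890831 = 0.886388
Parallel ([0.546865] and [0.886388]): 1 − (1 − 0.546865)(1 − 0.886388) = 0.9485

0.9485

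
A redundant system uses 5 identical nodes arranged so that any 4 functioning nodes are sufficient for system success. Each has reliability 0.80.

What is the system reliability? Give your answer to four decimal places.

0.7373

R = Σ_{i=4}^{5} C(5,i) p^i (1−p)^{5−i} with p = 0.80
C(5,4)·0.80^4·0.20^1 = 0.409600
C(5,5)·0.80^5·0.20^0 = 0.327680
Sum = 0.7373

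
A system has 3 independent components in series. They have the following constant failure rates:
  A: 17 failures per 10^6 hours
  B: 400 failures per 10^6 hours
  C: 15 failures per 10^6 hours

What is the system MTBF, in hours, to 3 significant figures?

2310

Series of exponential components: λ_sys = Σ λ_i
λ_sys = 0.000017 + 0.00040 + 0.000015 = 4.3200e-04 /h
MTBF = 1 / λ_sys = 2310 h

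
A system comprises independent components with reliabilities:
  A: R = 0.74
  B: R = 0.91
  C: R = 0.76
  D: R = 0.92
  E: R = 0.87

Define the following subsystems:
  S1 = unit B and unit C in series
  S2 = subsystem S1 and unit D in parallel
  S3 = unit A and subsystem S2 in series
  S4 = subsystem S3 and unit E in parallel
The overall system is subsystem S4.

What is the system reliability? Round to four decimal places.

Series (B and C): 0.910000 × 0.760000 = 0.691600
Parallel ([0.691600] and D): 1 − (1 − 0.691600)(1 − 0.920000) = 0.975328
Series (A and [0.975328]): 0.740000 × 0.975328 = 0.721743
Parallel ([0.721743] and E): 1 − (1 − 0.721743)(1 − 0.870000) = 0.9638

0.9638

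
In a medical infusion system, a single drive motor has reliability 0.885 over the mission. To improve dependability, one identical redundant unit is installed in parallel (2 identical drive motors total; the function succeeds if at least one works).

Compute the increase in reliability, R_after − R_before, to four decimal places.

0.1018

R_before = 0.885
R_after = 1 − (1 − 0.885)^2 = 0.9868
ΔR = 0.9868 − 0.885 = 0.1018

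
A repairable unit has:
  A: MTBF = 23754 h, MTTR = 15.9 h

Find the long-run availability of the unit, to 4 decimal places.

A(A) = MTBF/(MTBF+MTTR) = 23754/(23754+15.9) = 0.9993

0.9993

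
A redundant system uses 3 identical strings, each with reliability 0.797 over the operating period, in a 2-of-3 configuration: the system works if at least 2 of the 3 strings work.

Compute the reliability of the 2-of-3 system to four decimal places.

R = Σ_{i=2}^{3} C(3,i) p^i (1−p)^{3−i} with p = 0.797
C(3,2)·0.797^2·0.203^1 = 0.386842
C(3,3)·0.797^3·0.203^0 = 0.506262
Sum = 0.8931

0.8931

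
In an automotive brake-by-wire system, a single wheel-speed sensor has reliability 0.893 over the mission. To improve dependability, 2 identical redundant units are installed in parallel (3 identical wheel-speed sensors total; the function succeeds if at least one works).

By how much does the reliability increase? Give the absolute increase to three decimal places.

R_before = 0.893
R_after = 1 − (1 − 0.893)^3 = 0.999
ΔR = 0.999 − 0.893 = 0.106

0.106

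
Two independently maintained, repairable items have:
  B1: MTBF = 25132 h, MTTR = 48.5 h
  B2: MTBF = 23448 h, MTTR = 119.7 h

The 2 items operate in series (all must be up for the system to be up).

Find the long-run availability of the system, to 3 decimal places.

A(B1) = MTBF/(MTBF+MTTR) = 25132/(25132+48.5) = 0.998074
A(B2) = MTBF/(MTBF+MTTR) = 23448/(23448+119.7) = 0.994921
Series availability: 0.998074 × 0.994921 = 0.993

0.993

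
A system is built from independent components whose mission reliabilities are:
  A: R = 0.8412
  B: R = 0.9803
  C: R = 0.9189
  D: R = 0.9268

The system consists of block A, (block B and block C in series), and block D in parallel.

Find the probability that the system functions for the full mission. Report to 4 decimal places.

Series (B and C): 0.980300 × 0.918900 = 0.900798
Parallel (A, [0.900798], and D): 1 − (1 − 0.841200)(1 − 0.900798)(1 − 0.926800) = 0.9988

0.9988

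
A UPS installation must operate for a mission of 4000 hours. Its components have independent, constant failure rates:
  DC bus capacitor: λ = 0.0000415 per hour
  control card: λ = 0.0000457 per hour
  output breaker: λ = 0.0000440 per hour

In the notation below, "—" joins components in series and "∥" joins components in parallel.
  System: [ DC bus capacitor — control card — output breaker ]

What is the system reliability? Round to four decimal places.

R(DC bus capacitor) = exp(−0.0000415 × 4000) = 0.847046
R(control card) = exp(−0.0000457 × 4000) = 0.832935
R(output breaker) = exp(−0.0000440 × 4000) = 0.838618
Series (DC bus capacitor, control card, and output breaker): 0.847046 × 0.832935 × 0.838618 = 0.5917

0.5917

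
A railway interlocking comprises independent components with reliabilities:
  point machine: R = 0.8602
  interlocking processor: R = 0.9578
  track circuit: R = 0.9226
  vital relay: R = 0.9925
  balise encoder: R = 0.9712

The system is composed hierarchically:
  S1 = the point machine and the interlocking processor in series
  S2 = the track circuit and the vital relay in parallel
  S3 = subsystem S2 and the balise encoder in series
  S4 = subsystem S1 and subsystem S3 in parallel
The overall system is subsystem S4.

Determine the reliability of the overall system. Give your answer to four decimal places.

Series (point machine and interlocking processor): 0.860200 × 0.957800 = 0.823900
Parallel (track circuit and vital relay): 1 − (1 − 0.922600)(1 − 0.992500) = 0.999420
Series ([0.999420] and balise encoder): 0.999420 × 0.971200 = 0.970637
Parallel ([0.823900] and [0.970637]): 1 − (1 − 0.823900)(1 − 0.970637) = 0.9948

0.9948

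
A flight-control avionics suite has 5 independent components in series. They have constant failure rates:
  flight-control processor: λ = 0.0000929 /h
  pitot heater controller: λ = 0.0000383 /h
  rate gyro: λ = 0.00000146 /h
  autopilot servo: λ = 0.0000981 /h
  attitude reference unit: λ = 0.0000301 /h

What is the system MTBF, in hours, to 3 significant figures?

Series of exponential components: λ_sys = Σ λ_i
λ_sys = 0.0000929 + 0.0000383 + 0.00000146 + 0.0000981 + 0.0000301 = 2.6086e-04 /h
MTBF = 1 / λ_sys = 3830 h

3830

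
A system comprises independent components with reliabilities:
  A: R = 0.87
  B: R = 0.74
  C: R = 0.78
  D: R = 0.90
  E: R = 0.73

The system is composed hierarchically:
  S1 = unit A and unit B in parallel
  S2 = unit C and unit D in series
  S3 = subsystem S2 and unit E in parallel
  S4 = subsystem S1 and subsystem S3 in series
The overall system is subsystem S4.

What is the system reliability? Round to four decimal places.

Parallel (A and B): 1 − (1 − 0.870000)(1 − 0.740000) = 0.966200
Series (C and D): 0.780000 × 0.900000 = 0.702000
Parallel ([0.702000] and E): 1 − (1 − 0.702000)(1 − 0.730000) = 0.919540
Series ([0.966200] and [0.919540]): 0.966200 × 0.919540 = 0.8885

0.8885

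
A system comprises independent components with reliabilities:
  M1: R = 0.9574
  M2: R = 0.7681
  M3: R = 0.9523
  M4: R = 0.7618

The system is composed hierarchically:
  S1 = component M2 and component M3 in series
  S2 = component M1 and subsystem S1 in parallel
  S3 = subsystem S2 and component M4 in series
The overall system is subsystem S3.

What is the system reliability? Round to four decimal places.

0.7531

Series (M2 and M3): 0.768100 × 0.952300 = 0.731462
Parallel (M1 and [0.731462]): 1 − (1 − 0.957400)(1 − 0.731462) = 0.988560
Series ([0.988560] and M4): 0.988560 × 0.761800 = 0.7531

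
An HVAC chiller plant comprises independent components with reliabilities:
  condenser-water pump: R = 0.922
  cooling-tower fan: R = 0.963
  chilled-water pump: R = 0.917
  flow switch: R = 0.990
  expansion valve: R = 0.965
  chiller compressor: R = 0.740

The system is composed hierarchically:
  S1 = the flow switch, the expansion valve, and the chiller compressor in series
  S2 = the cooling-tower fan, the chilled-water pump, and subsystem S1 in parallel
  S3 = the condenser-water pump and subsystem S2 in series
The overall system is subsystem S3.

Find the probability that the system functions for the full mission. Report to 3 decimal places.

Series (flow switch, expansion valve, and chiller compressor): 0.99000 × 0.96500 × 0.74000 = 0.70696
Parallel (cooling-tower fan, chilled-water pump, and [0.70696]): 1 − (1 − 0.96300)(1 − 0.91700)(1 − 0.70696) = 0.99910
Series (condenser-water pump and [0.99910]): 0.92200 × 0.99910 = 0.921

0.921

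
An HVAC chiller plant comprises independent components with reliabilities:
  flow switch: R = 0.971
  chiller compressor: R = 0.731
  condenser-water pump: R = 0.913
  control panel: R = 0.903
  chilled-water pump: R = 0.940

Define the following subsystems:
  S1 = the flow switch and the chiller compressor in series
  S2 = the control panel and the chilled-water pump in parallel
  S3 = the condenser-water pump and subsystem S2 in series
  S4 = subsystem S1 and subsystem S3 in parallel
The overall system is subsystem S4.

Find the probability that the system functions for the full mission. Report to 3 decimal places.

Series (flow switch and chiller compressor): 0.97100 × 0.73100 = 0.70980
Parallel (control panel and chilled-water pump): 1 − (1 − 0.90300)(1 − 0.94000) = 0.99418
Series (condenser-water pump and [0.99418]): 0.91300 × 0.99418 = 0.90769
Parallel ([0.70980] and [0.90769]): 1 − (1 − 0.70980)(1 − 0.90769) = 0.973

0.973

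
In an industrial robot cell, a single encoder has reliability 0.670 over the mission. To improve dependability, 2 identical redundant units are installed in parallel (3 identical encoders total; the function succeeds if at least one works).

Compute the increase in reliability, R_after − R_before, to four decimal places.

R_before = 0.670
R_after = 1 − (1 − 0.670)^3 = 0.9641
ΔR = 0.9641 − 0.670 = 0.2941

0.2941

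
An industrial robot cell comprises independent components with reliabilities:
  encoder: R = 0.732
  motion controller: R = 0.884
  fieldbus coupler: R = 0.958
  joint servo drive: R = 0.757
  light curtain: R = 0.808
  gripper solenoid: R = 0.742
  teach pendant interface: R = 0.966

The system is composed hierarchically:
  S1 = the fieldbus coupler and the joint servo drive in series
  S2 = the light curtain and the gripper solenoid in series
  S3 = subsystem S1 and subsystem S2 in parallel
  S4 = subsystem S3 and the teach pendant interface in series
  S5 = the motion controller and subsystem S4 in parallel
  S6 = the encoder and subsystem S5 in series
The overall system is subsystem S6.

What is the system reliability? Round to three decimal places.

Series (fieldbus coupler and joint servo drive): 0.95800 × 0.75700 = 0.72521
Series (light curtain and gripper solenoid): 0.80800 × 0.74200 = 0.59954
Parallel ([0.72521] and [0.59954]): 1 − (1 − 0.72521)(1 − 0.59954) = 0.88996
Series ([0.88996] and teach pendant interface): 0.88996 × 0.96600 = 0.85970
Parallel (motion controller and [0.85970]): 1 − (1 − 0.88400)(1 − 0.85970) = 0.98373
Series (encoder and [0.98373]): 0.73200 × 0.98373 = 0.720

0.720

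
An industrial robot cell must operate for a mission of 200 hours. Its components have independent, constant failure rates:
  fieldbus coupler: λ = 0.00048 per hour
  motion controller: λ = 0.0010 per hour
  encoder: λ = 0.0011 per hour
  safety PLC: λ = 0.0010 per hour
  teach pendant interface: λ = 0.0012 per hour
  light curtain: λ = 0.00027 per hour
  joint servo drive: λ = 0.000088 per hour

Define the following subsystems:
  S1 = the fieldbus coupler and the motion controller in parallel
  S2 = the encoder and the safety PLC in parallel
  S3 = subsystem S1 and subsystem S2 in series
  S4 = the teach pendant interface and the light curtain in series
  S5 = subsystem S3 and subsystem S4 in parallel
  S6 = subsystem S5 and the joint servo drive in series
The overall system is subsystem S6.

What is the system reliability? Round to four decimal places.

R(fieldbus coupler) = exp(−0.00048 × 200) = 0.908464
R(motion controller) = exp(−0.0010 × 200) = 0.818731
R(encoder) = exp(−0.0011 × 200) = 0.802519
R(safety PLC) = exp(−0.0010 × 200) = 0.818731
R(teach pendant interface) = exp(−0.0012 × 200) = 0.786628
R(light curtain) = exp(−0.00027 × 200) = 0.947432
R(joint servo drive) = exp(−0.000088 × 200) = 0.982554
Parallel (fieldbus coupler and motion controller): 1 − (1 − 0.908464)(1 − 0.818731) = 0.983407
Parallel (encoder and safety PLC): 1 − (1 − 0.802519)(1 − 0.818731) = 0.964203
Series ([0.983407] and [0.964203]): 0.983407 × 0.964203 = 0.948204
Series (teach pendant interface and light curtain): 0.786628 × 0.947432 = 0.745277
Parallel ([0.948204] and [0.745277]): 1 − (1 − 0.948204)(1 − 0.745277) = 0.986806
Series ([0.986806] and joint servo drive): 0.986806 × 0.982554 = 0.9696

0.9696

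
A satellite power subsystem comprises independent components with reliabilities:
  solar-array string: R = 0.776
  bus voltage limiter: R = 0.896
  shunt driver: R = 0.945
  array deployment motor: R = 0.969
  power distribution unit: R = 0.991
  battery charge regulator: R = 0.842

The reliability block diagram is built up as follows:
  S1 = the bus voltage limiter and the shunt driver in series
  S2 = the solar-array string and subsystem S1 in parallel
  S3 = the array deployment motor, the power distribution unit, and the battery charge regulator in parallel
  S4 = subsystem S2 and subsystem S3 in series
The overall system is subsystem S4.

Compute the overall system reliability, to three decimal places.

0.966

Series (bus voltage limiter and shunt driver): 0.89600 × 0.94500 = 0.84672
Parallel (solar-array string and [0.84672]): 1 − (1 − 0.77600)(1 − 0.84672) = 0.96567
Parallel (array deployment motor, power distribution unit, and battery charge regulator): 1 − (1 − 0.96900)(1 − 0.99100)(1 − 0.84200) = 0.99996
Series ([0.96567] and [0.99996]): 0.96567 × 0.99996 = 0.966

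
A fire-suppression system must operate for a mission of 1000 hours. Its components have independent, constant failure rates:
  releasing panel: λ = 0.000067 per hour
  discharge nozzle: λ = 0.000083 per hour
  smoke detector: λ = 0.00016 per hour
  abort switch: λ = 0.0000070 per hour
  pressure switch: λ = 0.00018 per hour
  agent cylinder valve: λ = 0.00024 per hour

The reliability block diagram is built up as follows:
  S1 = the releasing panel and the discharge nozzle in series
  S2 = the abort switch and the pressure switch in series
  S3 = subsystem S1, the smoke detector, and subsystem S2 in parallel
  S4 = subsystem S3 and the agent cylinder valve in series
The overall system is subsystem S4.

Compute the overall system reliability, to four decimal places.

0.7839

R(releasing panel) = exp(−0.000067 × 1000) = 0.935195
R(discharge nozzle) = exp(−0.000083 × 1000) = 0.920351
R(smoke detector) = exp(−0.00016 × 1000) = 0.852144
R(abort switch) = exp(−0.0000070 × 1000) = 0.993024
R(pressure switch) = exp(−0.00018 × 1000) = 0.835270
R(agent cylinder valve) = exp(−0.00024 × 1000) = 0.786628
Series (releasing panel and discharge nozzle): 0.935195 × 0.920351 = 0.860708
Series (abort switch and pressure switch): 0.993024 × 0.835270 = 0.829443
Parallel ([0.860708], smoke detector, and [0.829443]): 1 − (1 − 0.860708)(1 − 0.852144)(1 − 0.829443) = 0.996487
Series ([0.996487] and agent cylinder valve): 0.996487 × 0.786628 = 0.7839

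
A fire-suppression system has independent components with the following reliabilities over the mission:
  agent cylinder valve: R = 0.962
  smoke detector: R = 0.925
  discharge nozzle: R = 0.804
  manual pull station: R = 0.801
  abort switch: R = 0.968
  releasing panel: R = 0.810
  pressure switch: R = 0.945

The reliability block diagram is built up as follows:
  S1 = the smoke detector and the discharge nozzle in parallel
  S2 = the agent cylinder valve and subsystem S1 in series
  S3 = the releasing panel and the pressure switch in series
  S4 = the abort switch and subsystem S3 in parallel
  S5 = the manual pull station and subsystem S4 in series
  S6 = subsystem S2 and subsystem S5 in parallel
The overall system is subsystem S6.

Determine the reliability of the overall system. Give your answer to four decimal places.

0.9893

Parallel (smoke detector and discharge nozzle): 1 − (1 − 0.925000)(1 − 0.804000) = 0.985300
Series (agent cylinder valve and [0.985300]): 0.962000 × 0.985300 = 0.947859
Series (releasing panel and pressure switch): 0.810000 × 0.945000 = 0.765450
Parallel (abort switch and [0.765450]): 1 − (1 − 0.968000)(1 − 0.765450) = 0.992494
Series (manual pull station and [0.992494]): 0.801000 × 0.992494 = 0.794988
Parallel ([0.947859] and [0.794988]): 1 − (1 − 0.947859)(1 − 0.794988) = 0.9893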